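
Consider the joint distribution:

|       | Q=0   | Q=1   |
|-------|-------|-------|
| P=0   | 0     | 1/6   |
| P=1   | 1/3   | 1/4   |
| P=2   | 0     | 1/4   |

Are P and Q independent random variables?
Marginal P(P) (row sums):
  P(P=0) = 0 + 1/6 = 1/6
  P(P=1) = 1/3 + 1/4 = 7/12
  P(P=2) = 0 + 1/4 = 1/4
Marginal P(Q) (column sums):
  P(Q=0) = 0 + 1/3 + 0 = 1/3
  P(Q=1) = 1/6 + 1/4 + 1/4 = 2/3

P and Q are independent iff P(P=i,Q=j) = P(P=i)·P(Q=j) for every cell.
  P(P=0)·P(Q=0) = 1/6 × 1/3 = 1/18, but P(P=0,Q=0) = 0 ✗

No, P and Q are not independent. Quantitatively, I(P;Q) > 0:

H(P) = -[(1/6)·log₂(1/6) + (7/12)·log₂(7/12) + (1/4)·log₂(1/4)]
  = 0.4308 + 0.4536 + 0.5000
  = 1.3844 bits
H(Q) = -[(1/3)·log₂(1/3) + (2/3)·log₂(2/3)]
  = 0.5283 + 0.3900
  = 0.9183 bits
H(P,Q) = -[(1/6)·log₂(1/6) + (1/3)·log₂(1/3) + (1/4)·log₂(1/4) + (1/4)·log₂(1/4)]
  = 0.4308 + 0.5283 + 0.5000 + 0.5000
  = 1.9591 bits
I(P;Q) = H(P) + H(Q) - H(P,Q) = 1.3844 + 0.9183 - 1.9591 = 0.3436 bits > 0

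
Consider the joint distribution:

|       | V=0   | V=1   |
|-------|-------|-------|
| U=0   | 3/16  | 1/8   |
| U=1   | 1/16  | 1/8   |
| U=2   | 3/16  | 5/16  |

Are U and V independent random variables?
Marginal P(U) (row sums):
  P(U=0) = 3/16 + 1/8 = 5/16
  P(U=1) = 1/16 + 1/8 = 3/16
  P(U=2) = 3/16 + 5/16 = 1/2
Marginal P(V) (column sums):
  P(V=0) = 3/16 + 1/16 + 3/16 = 7/16
  P(V=1) = 1/8 + 1/8 + 5/16 = 9/16

U and V are independent iff P(U=i,V=j) = P(U=i)·P(V=j) for every cell.
  P(U=0)·P(V=0) = 5/16 × 7/16 = 35/256, but P(U=0,V=0) = 3/16 ✗

No, U and V are not independent. Quantitatively, I(U;V) > 0:

H(U) = -[(5/16)·log₂(5/16) + (3/16)·log₂(3/16) + (1/2)·log₂(1/2)]
  = 0.5244 + 0.4528 + 0.5000
  = 1.4772 bits
H(V) = -[(7/16)·log₂(7/16) + (9/16)·log₂(9/16)]
  = 0.5218 + 0.4669
  = 0.9887 bits
H(U,V) = -[(3/16)·log₂(3/16) + (1/8)·log₂(1/8) + (1/16)·log₂(1/16) + (1/8)·log₂(1/8) + (3/16)·log₂(3/16) + (5/16)·log₂(5/16)]
  = 0.4528 + 0.3750 + 0.2500 + 0.3750 + 0.4528 + 0.5244
  = 2.4300 bits
I(U;V) = H(U) + H(V) - H(U,V) = 1.4772 + 0.9887 - 2.4300 = 0.0359 bits > 0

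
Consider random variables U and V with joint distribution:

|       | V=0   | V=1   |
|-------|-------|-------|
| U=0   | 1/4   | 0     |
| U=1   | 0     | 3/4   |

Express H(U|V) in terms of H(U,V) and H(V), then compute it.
H(U|V) = H(U,V) - H(V)

Marginal P(V) (column sums):
  P(V=0) = 1/4 + 0 = 1/4
  P(V=1) = 0 + 3/4 = 3/4

H(U,V) = -[(1/4)·log₂(1/4) + (3/4)·log₂(3/4)]
  = 0.5000 + 0.3113
  = 0.8113 bits
H(V) = -[(1/4)·log₂(1/4) + (3/4)·log₂(3/4)]
  = 0.5000 + 0.3113
  = 0.8113 bits

H(U|V) = 0.8113 - 0.8113 = 0.0000 bits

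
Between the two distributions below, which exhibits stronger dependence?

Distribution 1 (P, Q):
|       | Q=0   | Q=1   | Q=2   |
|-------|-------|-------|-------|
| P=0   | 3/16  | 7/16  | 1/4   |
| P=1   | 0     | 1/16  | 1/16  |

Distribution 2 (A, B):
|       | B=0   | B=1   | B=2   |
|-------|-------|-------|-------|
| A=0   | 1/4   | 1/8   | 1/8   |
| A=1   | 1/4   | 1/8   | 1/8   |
Distribution 1 (P, Q):
Marginal P(P) (row sums):
  P(P=0) = 3/16 + 7/16 + 1/4 = 7/8
  P(P=1) = 0 + 1/16 + 1/16 = 1/8
Marginal P(Q) (column sums):
  P(Q=0) = 3/16 + 0 = 3/16
  P(Q=1) = 7/16 + 1/16 = 1/2
  P(Q=2) = 1/4 + 1/16 = 5/16

H(P) = -[(7/8)·log₂(7/8) + (1/8)·log₂(1/8)]
  = 0.1686 + 0.3750
  = 0.5436 bits
H(Q) = -[(3/16)·log₂(3/16) + (1/2)·log₂(1/2) + (5/16)·log₂(5/16)]
  = 0.4528 + 0.5000 + 0.5244
  = 1.4772 bits
H(P,Q) = -[(3/16)·log₂(3/16) + (7/16)·log₂(7/16) + (1/4)·log₂(1/4) + (1/16)·log₂(1/16) + (1/16)·log₂(1/16)]
  = 0.4528 + 0.5218 + 0.5000 + 0.2500 + 0.2500
  = 1.9746 bits

I(P;Q) = H(P) + H(Q) - H(P,Q)
  = 0.5436 + 1.4772 - 1.9746
  = 0.0462 bits

Distribution 2 (A, B):
Marginal P(A) (row sums):
  P(A=0) = 1/4 + 1/8 + 1/8 = 1/2
  P(A=1) = 1/4 + 1/8 + 1/8 = 1/2
Marginal P(B) (column sums):
  P(B=0) = 1/4 + 1/4 = 1/2
  P(B=1) = 1/8 + 1/8 = 1/4
  P(B=2) = 1/8 + 1/8 = 1/4

H(A) = -[(1/2)·log₂(1/2) + (1/2)·log₂(1/2)]
  = 0.5000 + 0.5000
  = 1.0000 bits
H(B) = -[(1/2)·log₂(1/2) + (1/4)·log₂(1/4) + (1/4)·log₂(1/4)]
  = 0.5000 + 0.5000 + 0.5000
  = 1.5000 bits
H(A,B) = -[(1/4)·log₂(1/4) + (1/8)·log₂(1/8) + (1/8)·log₂(1/8) + (1/4)·log₂(1/4) + (1/8)·log₂(1/8) + (1/8)·log₂(1/8)]
  = 0.5000 + 0.3750 + 0.3750 + 0.5000 + 0.3750 + 0.3750
  = 2.5000 bits

I(A;B) = H(A) + H(B) - H(A,B)
  = 1.0000 + 1.5000 - 2.5000
  = 0.0000 bits

I(P;Q) = 0.0462 bits > I(A;B) = 0.0000 bits, so (P, Q) has the higher mutual information (stronger dependence).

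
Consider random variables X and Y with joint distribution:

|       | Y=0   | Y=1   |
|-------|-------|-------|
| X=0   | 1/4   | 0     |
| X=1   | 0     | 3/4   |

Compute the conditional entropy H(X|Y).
Marginal P(Y) (column sums):
  P(Y=0) = 1/4 + 0 = 1/4
  P(Y=1) = 0 + 3/4 = 3/4

H(X|Y) = -Σ P(X,Y)·log₂ P(X|Y), where P(X|Y) = P(X,Y) / P(Y)
  (cells with P(X,Y) = 0 contribute 0)
  (X=0,Y=0): P(X|Y) = (1/4)/(1/4) = 1;  -(1/4)·log₂(1) = 0.0000
  (X=1,Y=1): P(X|Y) = (3/4)/(3/4) = 1;  -(3/4)·log₂(1) = 0.0000
H(X|Y) = 0.0000 + 0.0000
  = 0.0000 bits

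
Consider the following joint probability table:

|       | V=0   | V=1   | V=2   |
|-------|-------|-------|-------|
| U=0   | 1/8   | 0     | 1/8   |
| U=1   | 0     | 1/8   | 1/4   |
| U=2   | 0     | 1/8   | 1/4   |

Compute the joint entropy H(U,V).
H(U,V) = -Σ P(U,V) log₂ P(U,V), summed over the non-zero cells:
H(U,V) = -[(1/8)·log₂(1/8) + (1/8)·log₂(1/8) + (1/8)·log₂(1/8) + (1/4)·log₂(1/4) + (1/8)·log₂(1/8) + (1/4)·log₂(1/4)]
  = 0.3750 + 0.3750 + 0.3750 + 0.5000 + 0.3750 + 0.5000
  = 2.5000 bits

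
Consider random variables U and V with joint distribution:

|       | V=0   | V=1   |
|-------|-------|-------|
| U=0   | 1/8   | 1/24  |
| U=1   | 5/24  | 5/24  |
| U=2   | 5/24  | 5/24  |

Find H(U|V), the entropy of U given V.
Marginal P(V) (column sums):
  P(V=0) = 1/8 + 5/24 + 5/24 = 13/24
  P(V=1) = 1/24 + 5/24 + 5/24 = 11/24

H(U|V) = -Σ P(U,V)·log₂ P(U|V), where P(U|V) = P(U,V) / P(V)
  (U=0,V=0): P(U|V) = (1/8)/(13/24) = 3/13;  -(1/8)·log₂(3/13) = 0.2644
  (U=0,V=1): P(U|V) = (1/24)/(11/24) = 1/11;  -(1/24)·log₂(1/11) = 0.1441
  (U=1,V=0): P(U|V) = (5/24)/(13/24) = 5/13;  -(5/24)·log₂(5/13) = 0.2872
  (U=1,V=1): P(U|V) = (5/24)/(11/24) = 5/11;  -(5/24)·log₂(5/11) = 0.2370
  (U=2,V=0): P(U|V) = (5/24)/(13/24) = 5/13;  -(5/24)·log₂(5/13) = 0.2872
  (U=2,V=1): P(U|V) = (5/24)/(11/24) = 5/11;  -(5/24)·log₂(5/11) = 0.2370
H(U|V) = 0.2644 + 0.1441 + 0.2872 + 0.2370 + 0.2872 + 0.2370
  = 1.4569 bits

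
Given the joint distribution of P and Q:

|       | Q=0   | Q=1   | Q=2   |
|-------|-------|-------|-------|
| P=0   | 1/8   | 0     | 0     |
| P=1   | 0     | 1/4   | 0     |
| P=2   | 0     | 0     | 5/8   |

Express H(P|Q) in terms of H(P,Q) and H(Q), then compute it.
H(P|Q) = H(P,Q) - H(Q)

Marginal P(Q) (column sums):
  P(Q=0) = 1/8 + 0 + 0 = 1/8
  P(Q=1) = 0 + 1/4 + 0 = 1/4
  P(Q=2) = 0 + 0 + 5/8 = 5/8

H(P,Q) = -[(1/8)·log₂(1/8) + (1/4)·log₂(1/4) + (5/8)·log₂(5/8)]
  = 0.3750 + 0.5000 + 0.4238
  = 1.2988 bits
H(Q) = -[(1/8)·log₂(1/8) + (1/4)·log₂(1/4) + (5/8)·log₂(5/8)]
  = 0.3750 + 0.5000 + 0.4238
  = 1.2988 bits

H(P|Q) = 1.2988 - 1.2988 = 0.0000 bits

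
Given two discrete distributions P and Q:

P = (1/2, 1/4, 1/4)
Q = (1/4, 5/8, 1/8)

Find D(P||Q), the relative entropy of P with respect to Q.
D(P||Q) = Σ P(i) log₂(P(i)/Q(i))
  i=0: (1/2) × log₂((1/2)/(1/4)) = (1/2) × log₂(2) = 0.5000
  i=1: (1/4) × log₂((1/4)/(5/8)) = (1/4) × log₂(2/5) = -0.3305
  i=2: (1/4) × log₂((1/4)/(1/8)) = (1/4) × log₂(2) = 0.2500
D(P||Q) = 0.5000 - 0.3305 + 0.2500
  = 0.4195 bits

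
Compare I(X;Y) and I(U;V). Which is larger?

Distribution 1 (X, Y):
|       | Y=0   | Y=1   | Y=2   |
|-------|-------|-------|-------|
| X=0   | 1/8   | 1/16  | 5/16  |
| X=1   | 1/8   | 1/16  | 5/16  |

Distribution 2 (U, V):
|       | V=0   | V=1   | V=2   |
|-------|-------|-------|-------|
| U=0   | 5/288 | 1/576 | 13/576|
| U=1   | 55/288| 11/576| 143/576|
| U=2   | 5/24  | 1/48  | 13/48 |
Distribution 1 (X, Y):
Marginal P(X) (row sums):
  P(X=0) = 1/8 + 1/16 + 5/16 = 1/2
  P(X=1) = 1/8 + 1/16 + 5/16 = 1/2
Marginal P(Y) (column sums):
  P(Y=0) = 1/8 + 1/8 = 1/4
  P(Y=1) = 1/16 + 1/16 = 1/8
  P(Y=2) = 5/16 + 5/16 = 5/8

H(X) = -[(1/2)·log₂(1/2) + (1/2)·log₂(1/2)]
  = 0.5000 + 0.5000
  = 1.0000 bits
H(Y) = -[(1/4)·log₂(1/4) + (1/8)·log₂(1/8) + (5/8)·log₂(5/8)]
  = 0.5000 + 0.3750 + 0.4238
  = 1.2988 bits
H(X,Y) = -[(1/8)·log₂(1/8) + (1/16)·log₂(1/16) + (5/16)·log₂(5/16) + (1/8)·log₂(1/8) + (1/16)·log₂(1/16) + (5/16)·log₂(5/16)]
  = 0.3750 + 0.2500 + 0.5244 + 0.3750 + 0.2500 + 0.5244
  = 2.2988 bits

I(X;Y) = H(X) + H(Y) - H(X,Y)
  = 1.0000 + 1.2988 - 2.2988
  = 0.0000 bits

Distribution 2 (U, V):
Marginal P(U) (row sums):
  P(U=0) = 5/288 + 1/576 + 13/576 = 1/24
  P(U=1) = 55/288 + 11/576 + 143/576 = 11/24
  P(U=2) = 5/24 + 1/48 + 13/48 = 1/2
Marginal P(V) (column sums):
  P(V=0) = 5/288 + 55/288 + 5/24 = 5/12
  P(V=1) = 1/576 + 11/576 + 1/48 = 1/24
  P(V=2) = 13/576 + 143/576 + 13/48 = 13/24

H(U) = -[(1/24)·log₂(1/24) + (11/24)·log₂(11/24) + (1/2)·log₂(1/2)]
  = 0.1910 + 0.5159 + 0.5000
  = 1.2069 bits
H(V) = -[(5/12)·log₂(5/12) + (1/24)·log₂(1/24) + (13/24)·log₂(13/24)]
  = 0.5263 + 0.1910 + 0.4791
  = 1.1964 bits
H(U,V) = -[(5/288)·log₂(5/288) + (1/576)·log₂(1/576) + (13/576)·log₂(13/576) + (55/288)·log₂(55/288) + (11/576)·log₂(11/576) + (143/576)·log₂(143/576) + (5/24)·log₂(5/24) + (1/48)·log₂(1/48) + (13/48)·log₂(13/48)]
  = 0.1015 + 0.0159 + 0.1234 + 0.4561 + 0.1091 + 0.4990 + 0.4715 + 0.1164 + 0.5104
  = 2.4033 bits

I(U;V) = H(U) + H(V) - H(U,V)
  = 1.2069 + 1.1964 - 2.4033
  = 0.0000 bits

Both joint tables factor as the product of their marginals, so I(X;Y) = I(U;V) = 0 bits: neither is larger (both pairs are independent).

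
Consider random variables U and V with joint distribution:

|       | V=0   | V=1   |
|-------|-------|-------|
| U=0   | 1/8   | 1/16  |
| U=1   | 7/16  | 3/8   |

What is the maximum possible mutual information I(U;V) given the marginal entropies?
The upper bound on mutual information is I(U;V) ≤ min(H(U), H(V)).

Marginal P(U) (row sums):
  P(U=0) = 1/8 + 1/16 = 3/16
  P(U=1) = 7/16 + 3/8 = 13/16
Marginal P(V) (column sums):
  P(V=0) = 1/8 + 7/16 = 9/16
  P(V=1) = 1/16 + 3/8 = 7/16

H(U) = -[(3/16)·log₂(3/16) + (13/16)·log₂(13/16)]
  = 0.4528 + 0.2434
  = 0.6962 bits
H(V) = -[(9/16)·log₂(9/16) + (7/16)·log₂(7/16)]
  = 0.4669 + 0.5218
  = 0.9887 bits

Maximum possible I(U;V) = min(0.6962, 0.9887) = 0.6962 bits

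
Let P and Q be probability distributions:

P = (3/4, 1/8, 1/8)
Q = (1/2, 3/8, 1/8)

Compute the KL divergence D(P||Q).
D(P||Q) = Σ P(i) log₂(P(i)/Q(i))
  i=0: (3/4) × log₂((3/4)/(1/2)) = (3/4) × log₂(3/2) = 0.4387
  i=1: (1/8) × log₂((1/8)/(3/8)) = (1/8) × log₂(1/3) = -0.1981
  i=2: (1/8) × log₂((1/8)/(1/8)) = (1/8) × log₂(1) = 0.0000
D(P||Q) = 0.4387 - 0.1981 + 0.0000
  = 0.2406 bits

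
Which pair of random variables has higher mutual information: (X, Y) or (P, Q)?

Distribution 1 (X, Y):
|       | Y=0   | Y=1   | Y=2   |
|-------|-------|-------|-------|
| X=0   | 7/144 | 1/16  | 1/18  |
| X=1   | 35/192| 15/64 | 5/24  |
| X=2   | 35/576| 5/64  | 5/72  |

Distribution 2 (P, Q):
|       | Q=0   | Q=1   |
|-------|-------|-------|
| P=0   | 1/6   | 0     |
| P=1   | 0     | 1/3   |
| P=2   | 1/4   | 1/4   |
Distribution 1 (X, Y):
Marginal P(X) (row sums):
  P(X=0) = 7/144 + 1/16 + 1/18 = 1/6
  P(X=1) = 35/192 + 15/64 + 5/24 = 5/8
  P(X=2) = 35/576 + 5/64 + 5/72 = 5/24
Marginal P(Y) (column sums):
  P(Y=0) = 7/144 + 35/192 + 35/576 = 7/24
  P(Y=1) = 1/16 + 15/64 + 5/64 = 3/8
  P(Y=2) = 1/18 + 5/24 + 5/72 = 1/3

H(X) = -[(1/6)·log₂(1/6) + (5/8)·log₂(5/8) + (5/24)·log₂(5/24)]
  = 0.4308 + 0.4238 + 0.4715
  = 1.3261 bits
H(Y) = -[(7/24)·log₂(7/24) + (3/8)·log₂(3/8) + (1/3)·log₂(1/3)]
  = 0.5185 + 0.5306 + 0.5283
  = 1.5774 bits
H(X,Y) = -[(7/144)·log₂(7/144) + (1/16)·log₂(1/16) + (1/18)·log₂(1/18) + (35/192)·log₂(35/192) + (15/64)·log₂(15/64) + (5/24)·log₂(5/24) + (35/576)·log₂(35/576) + (5/64)·log₂(5/64) + (5/72)·log₂(5/72)]
  = 0.2121 + 0.2500 + 0.2317 + 0.4476 + 0.4906 + 0.4715 + 0.2455 + 0.2873 + 0.2672
  = 2.9035 bits

I(X;Y) = H(X) + H(Y) - H(X,Y)
  = 1.3261 + 1.5774 - 2.9035
  = 0.0000 bits

Distribution 2 (P, Q):
Marginal P(P) (row sums):
  P(P=0) = 1/6 + 0 = 1/6
  P(P=1) = 0 + 1/3 = 1/3
  P(P=2) = 1/4 + 1/4 = 1/2
Marginal P(Q) (column sums):
  P(Q=0) = 1/6 + 0 + 1/4 = 5/12
  P(Q=1) = 0 + 1/3 + 1/4 = 7/12

H(P) = -[(1/6)·log₂(1/6) + (1/3)·log₂(1/3) + (1/2)·log₂(1/2)]
  = 0.4308 + 0.5283 + 0.5000
  = 1.4591 bits
H(Q) = -[(5/12)·log₂(5/12) + (7/12)·log₂(7/12)]
  = 0.5263 + 0.4536
  = 0.9799 bits
H(P,Q) = -[(1/6)·log₂(1/6) + (1/3)·log₂(1/3) + (1/4)·log₂(1/4) + (1/4)·log₂(1/4)]
  = 0.4308 + 0.5283 + 0.5000 + 0.5000
  = 1.9591 bits

I(P;Q) = H(P) + H(Q) - H(P,Q)
  = 1.4591 + 0.9799 - 1.9591
  = 0.4799 bits

I(P;Q) = 0.4799 bits > I(X;Y) = 0.0000 bits, so (P, Q) has the higher mutual information (stronger dependence).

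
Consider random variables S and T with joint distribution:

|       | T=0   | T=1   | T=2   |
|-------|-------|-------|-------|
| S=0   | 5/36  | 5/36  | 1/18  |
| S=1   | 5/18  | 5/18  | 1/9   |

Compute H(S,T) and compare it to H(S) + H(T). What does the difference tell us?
Marginal P(S) (row sums):
  P(S=0) = 5/36 + 5/36 + 1/18 = 1/3
  P(S=1) = 5/18 + 5/18 + 1/9 = 2/3
Marginal P(T) (column sums):
  P(T=0) = 5/36 + 5/18 = 5/12
  P(T=1) = 5/36 + 5/18 = 5/12
  P(T=2) = 1/18 + 1/9 = 1/6

H(S,T) = -[(5/36)·log₂(5/36) + (5/36)·log₂(5/36) + (1/18)·log₂(1/18) + (5/18)·log₂(5/18) + (5/18)·log₂(5/18) + (1/9)·log₂(1/9)]
  = 0.3956 + 0.3956 + 0.2317 + 0.5133 + 0.5133 + 0.3522
  = 2.4017 bits
H(S) = -[(1/3)·log₂(1/3) + (2/3)·log₂(2/3)]
  = 0.5283 + 0.3900
  = 0.9183 bits
H(T) = -[(5/12)·log₂(5/12) + (5/12)·log₂(5/12) + (1/6)·log₂(1/6)]
  = 0.5263 + 0.5263 + 0.4308
  = 1.4834 bits

H(S) + H(T) = 0.9183 + 1.4834 = 2.4017 bits
Difference: H(S) + H(T) - H(S,T) = 2.4017 - 2.4017 = 0.0000 bits = I(S;T)

The difference is the mutual information; it is 0 here, so S and T are independent (the joint entropy equals the sum of the marginal entropies).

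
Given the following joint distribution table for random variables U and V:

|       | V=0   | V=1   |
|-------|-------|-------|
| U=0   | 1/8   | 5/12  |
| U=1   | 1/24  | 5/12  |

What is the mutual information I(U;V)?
Marginal P(U) (row sums):
  P(U=0) = 1/8 + 5/12 = 13/24
  P(U=1) = 1/24 + 5/12 = 11/24
Marginal P(V) (column sums):
  P(V=0) = 1/8 + 1/24 = 1/6
  P(V=1) = 5/12 + 5/12 = 5/6

H(U) = -[(13/24)·log₂(13/24) + (11/24)·log₂(11/24)]
  = 0.4791 + 0.5159
  = 0.9950 bits
H(V) = -[(1/6)·log₂(1/6) + (5/6)·log₂(5/6)]
  = 0.4308 + 0.2192
  = 0.6500 bits
H(U,V) = -[(1/8)·log₂(1/8) + (5/12)·log₂(5/12) + (1/24)·log₂(1/24) + (5/12)·log₂(5/12)]
  = 0.3750 + 0.5263 + 0.1910 + 0.5263
  = 1.6186 bits

I(U;V) = H(U) + H(V) - H(U,V)
  = 0.9950 + 0.6500 - 1.6186
  = 0.0264 bits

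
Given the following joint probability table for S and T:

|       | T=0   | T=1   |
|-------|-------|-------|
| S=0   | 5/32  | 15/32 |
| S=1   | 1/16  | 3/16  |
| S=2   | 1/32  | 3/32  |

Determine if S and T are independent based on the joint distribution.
Marginal P(S) (row sums):
  P(S=0) = 5/32 + 15/32 = 5/8
  P(S=1) = 1/16 + 3/16 = 1/4
  P(S=2) = 1/32 + 3/32 = 1/8
Marginal P(T) (column sums):
  P(T=0) = 5/32 + 1/16 + 1/32 = 1/4
  P(T=1) = 15/32 + 3/16 + 3/32 = 3/4

S and T are independent iff P(S=i,T=j) = P(S=i)·P(T=j) for every cell.
  P(S=0)·P(T=0) = 5/8 × 1/4 = 5/32 = P(S=0,T=0) ✓
  P(S=0)·P(T=1) = 5/8 × 3/4 = 15/32 = P(S=0,T=1) ✓
  P(S=1)·P(T=0) = 1/4 × 1/4 = 1/16 = P(S=1,T=0) ✓
  P(S=1)·P(T=1) = 1/4 × 3/4 = 3/16 = P(S=1,T=1) ✓
  P(S=2)·P(T=0) = 1/8 × 1/4 = 1/32 = P(S=2,T=0) ✓
  P(S=2)·P(T=1) = 1/8 × 3/4 = 3/32 = P(S=2,T=1) ✓

Yes, S and T are independent: every cell factors, so I(S;T) = 0 bits.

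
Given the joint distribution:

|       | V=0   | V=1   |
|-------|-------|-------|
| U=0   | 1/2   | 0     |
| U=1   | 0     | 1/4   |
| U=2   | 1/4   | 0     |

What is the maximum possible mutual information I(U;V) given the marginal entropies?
The upper bound on mutual information is I(U;V) ≤ min(H(U), H(V)).

Marginal P(U) (row sums):
  P(U=0) = 1/2 + 0 = 1/2
  P(U=1) = 0 + 1/4 = 1/4
  P(U=2) = 1/4 + 0 = 1/4
Marginal P(V) (column sums):
  P(V=0) = 1/2 + 0 + 1/4 = 3/4
  P(V=1) = 0 + 1/4 + 0 = 1/4

H(U) = -[(1/2)·log₂(1/2) + (1/4)·log₂(1/4) + (1/4)·log₂(1/4)]
  = 0.5000 + 0.5000 + 0.5000
  = 1.5000 bits
H(V) = -[(3/4)·log₂(3/4) + (1/4)·log₂(1/4)]
  = 0.3113 + 0.5000
  = 0.8113 bits

Maximum possible I(U;V) = min(1.5000, 0.8113) = 0.8113 bits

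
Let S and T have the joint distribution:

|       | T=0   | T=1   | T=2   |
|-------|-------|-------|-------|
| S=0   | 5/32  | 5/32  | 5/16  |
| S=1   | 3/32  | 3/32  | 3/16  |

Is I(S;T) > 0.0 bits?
Marginal P(S) (row sums):
  P(S=0) = 5/32 + 5/32 + 5/16 = 5/8
  P(S=1) = 3/32 + 3/32 + 3/16 = 3/8
Marginal P(T) (column sums):
  P(T=0) = 5/32 + 3/32 = 1/4
  P(T=1) = 5/32 + 3/32 = 1/4
  P(T=2) = 5/16 + 3/16 = 1/2

H(S) = -[(5/8)·log₂(5/8) + (3/8)·log₂(3/8)]
  = 0.4238 + 0.5306
  = 0.9544 bits
H(T) = -[(1/4)·log₂(1/4) + (1/4)·log₂(1/4) + (1/2)·log₂(1/2)]
  = 0.5000 + 0.5000 + 0.5000
  = 1.5000 bits
H(S,T) = -[(5/32)·log₂(5/32) + (5/32)·log₂(5/32) + (5/16)·log₂(5/16) + (3/32)·log₂(3/32) + (3/32)·log₂(3/32) + (3/16)·log₂(3/16)]
  = 0.4184 + 0.4184 + 0.5244 + 0.3202 + 0.3202 + 0.4528
  = 2.4544 bits

I(S;T) = H(S) + H(T) - H(S,T)
  = 0.9544 + 1.5000 - 2.4544
  = 0.0000 bits

No. I(S;T) = 0.0000 bits, which is ≤ 0.0 bits.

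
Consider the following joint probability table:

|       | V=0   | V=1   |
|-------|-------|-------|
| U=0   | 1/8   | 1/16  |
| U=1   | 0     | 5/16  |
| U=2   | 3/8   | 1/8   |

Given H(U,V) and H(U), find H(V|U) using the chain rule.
From the chain rule: H(U,V) = H(U) + H(V|U)
Therefore: H(V|U) = H(U,V) - H(U)

H(U,V) = -[(1/8)·log₂(1/8) + (1/16)·log₂(1/16) + (5/16)·log₂(5/16) + (3/8)·log₂(3/8) + (1/8)·log₂(1/8)]
  = 0.3750 + 0.2500 + 0.5244 + 0.5306 + 0.3750
  = 2.0550 bits
Marginal P(U) (row sums):
  P(U=0) = 1/8 + 1/16 = 3/16
  P(U=1) = 0 + 5/16 = 5/16
  P(U=2) = 3/8 + 1/8 = 1/2
H(U) = -[(3/16)·log₂(3/16) + (5/16)·log₂(5/16) + (1/2)·log₂(1/2)]
  = 0.4528 + 0.5244 + 0.5000
  = 1.4772 bits

H(V|U) = 2.0550 - 1.4772 = 0.5778 bits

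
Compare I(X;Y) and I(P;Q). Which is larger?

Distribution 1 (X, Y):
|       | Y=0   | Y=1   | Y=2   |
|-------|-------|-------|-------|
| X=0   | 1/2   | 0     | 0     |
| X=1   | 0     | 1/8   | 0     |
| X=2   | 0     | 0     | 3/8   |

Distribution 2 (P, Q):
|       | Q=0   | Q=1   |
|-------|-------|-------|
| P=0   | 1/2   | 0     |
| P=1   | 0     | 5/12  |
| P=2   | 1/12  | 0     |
Distribution 1 (X, Y):
Marginal P(X) (row sums):
  P(X=0) = 1/2 + 0 + 0 = 1/2
  P(X=1) = 0 + 1/8 + 0 = 1/8
  P(X=2) = 0 + 0 + 3/8 = 3/8
Marginal P(Y) (column sums):
  P(Y=0) = 1/2 + 0 + 0 = 1/2
  P(Y=1) = 0 + 1/8 + 0 = 1/8
  P(Y=2) = 0 + 0 + 3/8 = 3/8

H(X) = -[(1/2)·log₂(1/2) + (1/8)·log₂(1/8) + (3/8)·log₂(3/8)]
  = 0.5000 + 0.3750 + 0.5306
  = 1.4056 bits
H(Y) = -[(1/2)·log₂(1/2) + (1/8)·log₂(1/8) + (3/8)·log₂(3/8)]
  = 0.5000 + 0.3750 + 0.5306
  = 1.4056 bits
H(X,Y) = -[(1/2)·log₂(1/2) + (1/8)·log₂(1/8) + (3/8)·log₂(3/8)]
  = 0.5000 + 0.3750 + 0.5306
  = 1.4056 bits

I(X;Y) = H(X) + H(Y) - H(X,Y)
  = 1.4056 + 1.4056 - 1.4056
  = 1.4056 bits

Distribution 2 (P, Q):
Marginal P(P) (row sums):
  P(P=0) = 1/2 + 0 = 1/2
  P(P=1) = 0 + 5/12 = 5/12
  P(P=2) = 1/12 + 0 = 1/12
Marginal P(Q) (column sums):
  P(Q=0) = 1/2 + 0 + 1/12 = 7/12
  P(Q=1) = 0 + 5/12 + 0 = 5/12

H(P) = -[(1/2)·log₂(1/2) + (5/12)·log₂(5/12) + (1/12)·log₂(1/12)]
  = 0.5000 + 0.5263 + 0.2987
  = 1.3250 bits
H(Q) = -[(7/12)·log₂(7/12) + (5/12)·log₂(5/12)]
  = 0.4536 + 0.5263
  = 0.9799 bits
H(P,Q) = -[(1/2)·log₂(1/2) + (5/12)·log₂(5/12) + (1/12)·log₂(1/12)]
  = 0.5000 + 0.5263 + 0.2987
  = 1.3250 bits

I(P;Q) = H(P) + H(Q) - H(P,Q)
  = 1.3250 + 0.9799 - 1.3250
  = 0.9799 bits

I(X;Y) = 1.4056 bits > I(P;Q) = 0.9799 bits, so (X, Y) has the higher mutual information (stronger dependence).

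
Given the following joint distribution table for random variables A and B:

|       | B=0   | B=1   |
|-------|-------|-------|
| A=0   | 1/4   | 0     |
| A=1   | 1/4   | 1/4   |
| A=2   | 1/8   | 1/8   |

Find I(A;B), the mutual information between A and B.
Marginal P(A) (row sums):
  P(A=0) = 1/4 + 0 = 1/4
  P(A=1) = 1/4 + 1/4 = 1/2
  P(A=2) = 1/8 + 1/8 = 1/4
Marginal P(B) (column sums):
  P(B=0) = 1/4 + 1/4 + 1/8 = 5/8
  P(B=1) = 0 + 1/4 + 1/8 = 3/8

H(A) = -[(1/4)·log₂(1/4) + (1/2)·log₂(1/2) + (1/4)·log₂(1/4)]
  = 0.5000 + 0.5000 + 0.5000
  = 1.5000 bits
H(B) = -[(5/8)·log₂(5/8) + (3/8)·log₂(3/8)]
  = 0.4238 + 0.5306
  = 0.9544 bits
H(A,B) = -[(1/4)·log₂(1/4) + (1/4)·log₂(1/4) + (1/4)·log₂(1/4) + (1/8)·log₂(1/8) + (1/8)·log₂(1/8)]
  = 0.5000 + 0.5000 + 0.5000 + 0.3750 + 0.3750
  = 2.2500 bits

I(A;B) = H(A) + H(B) - H(A,B)
  = 1.5000 + 0.9544 - 2.2500
  = 0.2044 bits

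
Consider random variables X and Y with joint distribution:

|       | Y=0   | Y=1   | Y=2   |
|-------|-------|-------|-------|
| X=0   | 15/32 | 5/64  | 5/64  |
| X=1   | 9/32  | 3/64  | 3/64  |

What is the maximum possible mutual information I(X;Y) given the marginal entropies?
The upper bound on mutual information is I(X;Y) ≤ min(H(X), H(Y)).

Marginal P(X) (row sums):
  P(X=0) = 15/32 + 5/64 + 5/64 = 5/8
  P(X=1) = 9/32 + 3/64 + 3/64 = 3/8
Marginal P(Y) (column sums):
  P(Y=0) = 15/32 + 9/32 = 3/4
  P(Y=1) = 5/64 + 3/64 = 1/8
  P(Y=2) = 5/64 + 3/64 = 1/8

H(X) = -[(5/8)·log₂(5/8) + (3/8)·log₂(3/8)]
  = 0.4238 + 0.5306
  = 0.9544 bits
H(Y) = -[(3/4)·log₂(3/4) + (1/8)·log₂(1/8) + (1/8)·log₂(1/8)]
  = 0.3113 + 0.3750 + 0.3750
  = 1.0613 bits

Maximum possible I(X;Y) = min(0.9544, 1.0613) = 0.9544 bits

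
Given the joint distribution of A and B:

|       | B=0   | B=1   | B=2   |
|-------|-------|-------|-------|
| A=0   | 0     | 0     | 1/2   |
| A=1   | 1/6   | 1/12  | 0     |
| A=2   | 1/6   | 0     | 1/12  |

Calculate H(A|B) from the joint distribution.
Marginal P(B) (column sums):
  P(B=0) = 0 + 1/6 + 1/6 = 1/3
  P(B=1) = 0 + 1/12 + 0 = 1/12
  P(B=2) = 1/2 + 0 + 1/12 = 7/12

H(A|B) = -Σ P(A,B)·log₂ P(A|B), where P(A|B) = P(A,B) / P(B)
  (cells with P(A,B) = 0 contribute 0)
  (A=0,B=2): P(A|B) = (1/2)/(7/12) = 6/7;  -(1/2)·log₂(6/7) = 0.1112
  (A=1,B=0): P(A|B) = (1/6)/(1/3) = 1/2;  -(1/6)·log₂(1/2) = 0.1667
  (A=1,B=1): P(A|B) = (1/12)/(1/12) = 1;  -(1/12)·log₂(1) = 0.0000
  (A=2,B=0): P(A|B) = (1/6)/(1/3) = 1/2;  -(1/6)·log₂(1/2) = 0.1667
  (A=2,B=2): P(A|B) = (1/12)/(7/12) = 1/7;  -(1/12)·log₂(1/7) = 0.2339
H(A|B) = 0.1112 + 0.1667 + 0.0000 + 0.1667 + 0.2339
  = 0.6785 bits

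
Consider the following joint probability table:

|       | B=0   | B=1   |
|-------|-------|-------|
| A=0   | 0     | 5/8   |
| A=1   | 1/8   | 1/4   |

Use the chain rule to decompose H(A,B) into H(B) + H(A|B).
By the chain rule: H(A,B) = H(B) + H(A|B)

Marginal P(B) (column sums):
  P(B=0) = 0 + 1/8 = 1/8
  P(B=1) = 5/8 + 1/4 = 7/8
H(B) = -[(1/8)·log₂(1/8) + (7/8)·log₂(7/8)]
  = 0.3750 + 0.1686
  = 0.5436 bits
H(A|B) = -Σ P(A,B)·log₂ P(A|B), where P(A|B) = P(A,B) / P(B)
  (cells with P(A,B) = 0 contribute 0)
  (A=0,B=1): P(A|B) = (5/8)/(7/8) = 5/7;  -(5/8)·log₂(5/7) = 0.3034
  (A=1,B=0): P(A|B) = (1/8)/(1/8) = 1;  -(1/8)·log₂(1) = 0.0000
  (A=1,B=1): P(A|B) = (1/4)/(7/8) = 2/7;  -(1/4)·log₂(2/7) = 0.4518
H(A|B) = 0.3034 + 0.0000 + 0.4518
  = 0.7552 bits

H(A,B) = H(B) + H(A|B) = 0.5436 + 0.7552 = 1.2988 bits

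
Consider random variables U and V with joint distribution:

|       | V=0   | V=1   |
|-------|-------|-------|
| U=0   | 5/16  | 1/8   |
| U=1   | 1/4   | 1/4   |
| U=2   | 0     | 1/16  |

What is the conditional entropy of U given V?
Marginal P(V) (column sums):
  P(V=0) = 5/16 + 1/4 + 0 = 9/16
  P(V=1) = 1/8 + 1/4 + 1/16 = 7/16

H(U|V) = -Σ P(U,V)·log₂ P(U|V), where P(U|V) = P(U,V) / P(V)
  (cells with P(U,V) = 0 contribute 0)
  (U=0,V=0): P(U|V) = (5/16)/(9/16) = 5/9;  -(5/16)·log₂(5/9) = 0.2650
  (U=0,V=1): P(U|V) = (1/8)/(7/16) = 2/7;  -(1/8)·log₂(2/7) = 0.2259
  (U=1,V=0): P(U|V) = (1/4)/(9/16) = 4/9;  -(1/4)·log₂(4/9) = 0.2925
  (U=1,V=1): P(U|V) = (1/4)/(7/16) = 4/7;  -(1/4)·log₂(4/7) = 0.2018
  (U=2,V=1): P(U|V) = (1/16)/(7/16) = 1/7;  -(1/16)·log₂(1/7) = 0.1755
H(U|V) = 0.2650 + 0.2259 + 0.2925 + 0.2018 + 0.1755
  = 1.1607 bits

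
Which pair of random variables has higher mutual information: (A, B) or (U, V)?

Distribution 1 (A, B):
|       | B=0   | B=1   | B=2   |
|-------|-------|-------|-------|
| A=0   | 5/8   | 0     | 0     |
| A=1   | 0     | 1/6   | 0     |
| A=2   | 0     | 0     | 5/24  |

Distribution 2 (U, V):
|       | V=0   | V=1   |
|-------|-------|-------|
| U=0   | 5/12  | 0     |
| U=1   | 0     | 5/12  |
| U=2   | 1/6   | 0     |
Distribution 1 (A, B):
Marginal P(A) (row sums):
  P(A=0) = 5/8 + 0 + 0 = 5/8
  P(A=1) = 0 + 1/6 + 0 = 1/6
  P(A=2) = 0 + 0 + 5/24 = 5/24
Marginal P(B) (column sums):
  P(B=0) = 5/8 + 0 + 0 = 5/8
  P(B=1) = 0 + 1/6 + 0 = 1/6
  P(B=2) = 0 + 0 + 5/24 = 5/24

H(A) = -[(5/8)·log₂(5/8) + (1/6)·log₂(1/6) + (5/24)·log₂(5/24)]
  = 0.4238 + 0.4308 + 0.4715
  = 1.3261 bits
H(B) = -[(5/8)·log₂(5/8) + (1/6)·log₂(1/6) + (5/24)·log₂(5/24)]
  = 0.4238 + 0.4308 + 0.4715
  = 1.3261 bits
H(A,B) = -[(5/8)·log₂(5/8) + (1/6)·log₂(1/6) + (5/24)·log₂(5/24)]
  = 0.4238 + 0.4308 + 0.4715
  = 1.3261 bits

I(A;B) = H(A) + H(B) - H(A,B)
  = 1.3261 + 1.3261 - 1.3261
  = 1.3261 bits

Distribution 2 (U, V):
Marginal P(U) (row sums):
  P(U=0) = 5/12 + 0 = 5/12
  P(U=1) = 0 + 5/12 = 5/12
  P(U=2) = 1/6 + 0 = 1/6
Marginal P(V) (column sums):
  P(V=0) = 5/12 + 0 + 1/6 = 7/12
  P(V=1) = 0 + 5/12 + 0 = 5/12

H(U) = -[(5/12)·log₂(5/12) + (5/12)·log₂(5/12) + (1/6)·log₂(1/6)]
  = 0.5263 + 0.5263 + 0.4308
  = 1.4834 bits
H(V) = -[(7/12)·log₂(7/12) + (5/12)·log₂(5/12)]
  = 0.4536 + 0.5263
  = 0.9799 bits
H(U,V) = -[(5/12)·log₂(5/12) + (5/12)·log₂(5/12) + (1/6)·log₂(1/6)]
  = 0.5263 + 0.5263 + 0.4308
  = 1.4834 bits

I(U;V) = H(U) + H(V) - H(U,V)
  = 1.4834 + 0.9799 - 1.4834
  = 0.9799 bits

I(A;B) = 1.3261 bits > I(U;V) = 0.9799 bits, so (A, B) has the higher mutual information (stronger dependence).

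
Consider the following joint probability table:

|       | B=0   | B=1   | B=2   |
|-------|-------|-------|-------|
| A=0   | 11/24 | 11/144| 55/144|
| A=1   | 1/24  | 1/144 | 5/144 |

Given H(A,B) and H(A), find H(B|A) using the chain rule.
From the chain rule: H(A,B) = H(A) + H(B|A)
Therefore: H(B|A) = H(A,B) - H(A)

H(A,B) = -[(11/24)·log₂(11/24) + (11/144)·log₂(11/144) + (55/144)·log₂(55/144) + (1/24)·log₂(1/24) + (1/144)·log₂(1/144) + (5/144)·log₂(5/144)]
  = 0.5159 + 0.2834 + 0.5304 + 0.1910 + 0.0498 + 0.1683
  = 1.7388 bits
Marginal P(A) (row sums):
  P(A=0) = 11/24 + 11/144 + 55/144 = 11/12
  P(A=1) = 1/24 + 1/144 + 5/144 = 1/12
H(A) = -[(11/12)·log₂(11/12) + (1/12)·log₂(1/12)]
  = 0.1151 + 0.2987
  = 0.4138 bits

H(B|A) = 1.7388 - 0.4138 = 1.3250 bits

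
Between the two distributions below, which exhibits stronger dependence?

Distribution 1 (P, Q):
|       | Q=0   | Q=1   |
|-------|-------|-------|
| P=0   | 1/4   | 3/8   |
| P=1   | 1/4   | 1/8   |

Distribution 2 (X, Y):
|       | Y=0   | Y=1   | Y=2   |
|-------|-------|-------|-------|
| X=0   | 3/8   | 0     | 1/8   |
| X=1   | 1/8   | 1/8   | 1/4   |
Distribution 1 (P, Q):
Marginal P(P) (row sums):
  P(P=0) = 1/4 + 3/8 = 5/8
  P(P=1) = 1/4 + 1/8 = 3/8
Marginal P(Q) (column sums):
  P(Q=0) = 1/4 + 1/4 = 1/2
  P(Q=1) = 3/8 + 1/8 = 1/2

H(P) = -[(5/8)·log₂(5/8) + (3/8)·log₂(3/8)]
  = 0.4238 + 0.5306
  = 0.9544 bits
H(Q) = -[(1/2)·log₂(1/2) + (1/2)·log₂(1/2)]
  = 0.5000 + 0.5000
  = 1.0000 bits
H(P,Q) = -[(1/4)·log₂(1/4) + (3/8)·log₂(3/8) + (1/4)·log₂(1/4) + (1/8)·log₂(1/8)]
  = 0.5000 + 0.5306 + 0.5000 + 0.3750
  = 1.9056 bits

I(P;Q) = H(P) + H(Q) - H(P,Q)
  = 0.9544 + 1.0000 - 1.9056
  = 0.0488 bits

Distribution 2 (X, Y):
Marginal P(X) (row sums):
  P(X=0) = 3/8 + 0 + 1/8 = 1/2
  P(X=1) = 1/8 + 1/8 + 1/4 = 1/2
Marginal P(Y) (column sums):
  P(Y=0) = 3/8 + 1/8 = 1/2
  P(Y=1) = 0 + 1/8 = 1/8
  P(Y=2) = 1/8 + 1/4 = 3/8

H(X) = -[(1/2)·log₂(1/2) + (1/2)·log₂(1/2)]
  = 0.5000 + 0.5000
  = 1.0000 bits
H(Y) = -[(1/2)·log₂(1/2) + (1/8)·log₂(1/8) + (3/8)·log₂(3/8)]
  = 0.5000 + 0.3750 + 0.5306
  = 1.4056 bits
H(X,Y) = -[(3/8)·log₂(3/8) + (1/8)·log₂(1/8) + (1/8)·log₂(1/8) + (1/8)·log₂(1/8) + (1/4)·log₂(1/4)]
  = 0.5306 + 0.3750 + 0.3750 + 0.3750 + 0.5000
  = 2.1556 bits

I(X;Y) = H(X) + H(Y) - H(X,Y)
  = 1.0000 + 1.4056 - 2.1556
  = 0.2500 bits

I(X;Y) = 0.2500 bits > I(P;Q) = 0.0488 bits, so (X, Y) has the higher mutual information (stronger dependence).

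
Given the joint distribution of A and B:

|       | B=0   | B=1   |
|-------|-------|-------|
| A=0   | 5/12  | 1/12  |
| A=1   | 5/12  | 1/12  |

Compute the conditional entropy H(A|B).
Marginal P(B) (column sums):
  P(B=0) = 5/12 + 5/12 = 5/6
  P(B=1) = 1/12 + 1/12 = 1/6

H(A|B) = -Σ P(A,B)·log₂ P(A|B), where P(A|B) = P(A,B) / P(B)
  (A=0,B=0): P(A|B) = (5/12)/(5/6) = 1/2;  -(5/12)·log₂(1/2) = 0.4167
  (A=0,B=1): P(A|B) = (1/12)/(1/6) = 1/2;  -(1/12)·log₂(1/2) = 0.0833
  (A=1,B=0): P(A|B) = (5/12)/(5/6) = 1/2;  -(5/12)·log₂(1/2) = 0.4167
  (A=1,B=1): P(A|B) = (1/12)/(1/6) = 1/2;  -(1/12)·log₂(1/2) = 0.0833
H(A|B) = 0.4167 + 0.0833 + 0.4167 + 0.0833
  = 1.0000 bits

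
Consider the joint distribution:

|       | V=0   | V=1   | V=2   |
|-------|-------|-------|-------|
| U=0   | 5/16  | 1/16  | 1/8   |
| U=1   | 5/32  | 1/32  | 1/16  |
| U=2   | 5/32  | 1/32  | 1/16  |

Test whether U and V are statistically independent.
Marginal P(U) (row sums):
  P(U=0) = 5/16 + 1/16 + 1/8 = 1/2
  P(U=1) = 5/32 + 1/32 + 1/16 = 1/4
  P(U=2) = 5/32 + 1/32 + 1/16 = 1/4
Marginal P(V) (column sums):
  P(V=0) = 5/16 + 5/32 + 5/32 = 5/8
  P(V=1) = 1/16 + 1/32 + 1/32 = 1/8
  P(V=2) = 1/8 + 1/16 + 1/16 = 1/4

U and V are independent iff P(U=i,V=j) = P(U=i)·P(V=j) for every cell.
  P(U=0)·P(V=0) = 1/2 × 5/8 = 5/16 = P(U=0,V=0) ✓
  P(U=0)·P(V=1) = 1/2 × 1/8 = 1/16 = P(U=0,V=1) ✓
  P(U=0)·P(V=2) = 1/2 × 1/4 = 1/8 = P(U=0,V=2) ✓
  P(U=1)·P(V=0) = 1/4 × 5/8 = 5/32 = P(U=1,V=0) ✓
  P(U=1)·P(V=1) = 1/4 × 1/8 = 1/32 = P(U=1,V=1) ✓
  P(U=1)·P(V=2) = 1/4 × 1/4 = 1/16 = P(U=1,V=2) ✓
  P(U=2)·P(V=0) = 1/4 × 5/8 = 5/32 = P(U=2,V=0) ✓
  P(U=2)·P(V=1) = 1/4 × 1/8 = 1/32 = P(U=2,V=1) ✓
  P(U=2)·P(V=2) = 1/4 × 1/4 = 1/16 = P(U=2,V=2) ✓

Yes, U and V are independent: every cell factors, so I(U;V) = 0 bits.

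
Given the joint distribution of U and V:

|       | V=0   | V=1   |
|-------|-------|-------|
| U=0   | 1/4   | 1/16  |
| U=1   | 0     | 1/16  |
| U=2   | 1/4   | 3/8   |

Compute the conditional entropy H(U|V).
Marginal P(V) (column sums):
  P(V=0) = 1/4 + 0 + 1/4 = 1/2
  P(V=1) = 1/16 + 1/16 + 3/8 = 1/2

H(U|V) = -Σ P(U,V)·log₂ P(U|V), where P(U|V) = P(U,V) / P(V)
  (cells with P(U,V) = 0 contribute 0)
  (U=0,V=0): P(U|V) = (1/4)/(1/2) = 1/2;  -(1/4)·log₂(1/2) = 0.2500
  (U=0,V=1): P(U|V) = (1/16)/(1/2) = 1/8;  -(1/16)·log₂(1/8) = 0.1875
  (U=1,V=1): P(U|V) = (1/16)/(1/2) = 1/8;  -(1/16)·log₂(1/8) = 0.1875
  (U=2,V=0): P(U|V) = (1/4)/(1/2) = 1/2;  -(1/4)·log₂(1/2) = 0.2500
  (U=2,V=1): P(U|V) = (3/8)/(1/2) = 3/4;  -(3/8)·log₂(3/4) = 0.1556
H(U|V) = 0.2500 + 0.1875 + 0.1875 + 0.2500 + 0.1556
  = 1.0306 bits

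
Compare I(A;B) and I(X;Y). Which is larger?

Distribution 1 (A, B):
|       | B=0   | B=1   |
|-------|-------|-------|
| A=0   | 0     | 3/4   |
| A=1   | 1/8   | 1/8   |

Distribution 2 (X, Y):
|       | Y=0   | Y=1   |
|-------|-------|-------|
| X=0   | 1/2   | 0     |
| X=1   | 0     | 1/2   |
Distribution 1 (A, B):
Marginal P(A) (row sums):
  P(A=0) = 0 + 3/4 = 3/4
  P(A=1) = 1/8 + 1/8 = 1/4
Marginal P(B) (column sums):
  P(B=0) = 0 + 1/8 = 1/8
  P(B=1) = 3/4 + 1/8 = 7/8

H(A) = -[(3/4)·log₂(3/4) + (1/4)·log₂(1/4)]
  = 0.3113 + 0.5000
  = 0.8113 bits
H(B) = -[(1/8)·log₂(1/8) + (7/8)·log₂(7/8)]
  = 0.3750 + 0.1686
  = 0.5436 bits
H(A,B) = -[(3/4)·log₂(3/4) + (1/8)·log₂(1/8) + (1/8)·log₂(1/8)]
  = 0.3113 + 0.3750 + 0.3750
  = 1.0613 bits

I(A;B) = H(A) + H(B) - H(A,B)
  = 0.8113 + 0.5436 - 1.0613
  = 0.2936 bits

Distribution 2 (X, Y):
Marginal P(X) (row sums):
  P(X=0) = 1/2 + 0 = 1/2
  P(X=1) = 0 + 1/2 = 1/2
Marginal P(Y) (column sums):
  P(Y=0) = 1/2 + 0 = 1/2
  P(Y=1) = 0 + 1/2 = 1/2

H(X) = -[(1/2)·log₂(1/2) + (1/2)·log₂(1/2)]
  = 0.5000 + 0.5000
  = 1.0000 bits
H(Y) = -[(1/2)·log₂(1/2) + (1/2)·log₂(1/2)]
  = 0.5000 + 0.5000
  = 1.0000 bits
H(X,Y) = -[(1/2)·log₂(1/2) + (1/2)·log₂(1/2)]
  = 0.5000 + 0.5000
  = 1.0000 bits

I(X;Y) = H(X) + H(Y) - H(X,Y)
  = 1.0000 + 1.0000 - 1.0000
  = 1.0000 bits

I(X;Y) = 1.0000 bits > I(A;B) = 0.2936 bits, so (X, Y) has the higher mutual information (stronger dependence).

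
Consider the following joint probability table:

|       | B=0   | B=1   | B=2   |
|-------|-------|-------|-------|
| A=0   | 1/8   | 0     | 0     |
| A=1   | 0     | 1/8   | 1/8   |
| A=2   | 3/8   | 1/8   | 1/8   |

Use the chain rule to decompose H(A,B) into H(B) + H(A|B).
By the chain rule: H(A,B) = H(B) + H(A|B)

Marginal P(B) (column sums):
  P(B=0) = 1/8 + 0 + 3/8 = 1/2
  P(B=1) = 0 + 1/8 + 1/8 = 1/4
  P(B=2) = 0 + 1/8 + 1/8 = 1/4
H(B) = -[(1/2)·log₂(1/2) + (1/4)·log₂(1/4) + (1/4)·log₂(1/4)]
  = 0.5000 + 0.5000 + 0.5000
  = 1.5000 bits
H(A|B) = -Σ P(A,B)·log₂ P(A|B), where P(A|B) = P(A,B) / P(B)
  (cells with P(A,B) = 0 contribute 0)
  (A=0,B=0): P(A|B) = (1/8)/(1/2) = 1/4;  -(1/8)·log₂(1/4) = 0.2500
  (A=1,B=1): P(A|B) = (1/8)/(1/4) = 1/2;  -(1/8)·log₂(1/2) = 0.1250
  (A=1,B=2): P(A|B) = (1/8)/(1/4) = 1/2;  -(1/8)·log₂(1/2) = 0.1250
  (A=2,B=0): P(A|B) = (3/8)/(1/2) = 3/4;  -(3/8)·log₂(3/4) = 0.1556
  (A=2,B=1): P(A|B) = (1/8)/(1/4) = 1/2;  -(1/8)·log₂(1/2) = 0.1250
  (A=2,B=2): P(A|B) = (1/8)/(1/4) = 1/2;  -(1/8)·log₂(1/2) = 0.1250
H(A|B) = 0.2500 + 0.1250 + 0.1250 + 0.1556 + 0.1250 + 0.1250
  = 0.9056 bits

H(A,B) = H(B) + H(A|B) = 1.5000 + 0.9056 = 2.4056 bits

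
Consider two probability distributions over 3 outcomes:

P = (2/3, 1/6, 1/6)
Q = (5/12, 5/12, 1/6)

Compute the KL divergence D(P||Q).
D(P||Q) = Σ P(i) log₂(P(i)/Q(i))
  i=0: (2/3) × log₂((2/3)/(5/12)) = (2/3) × log₂(8/5) = 0.4520
  i=1: (1/6) × log₂((1/6)/(5/12)) = (1/6) × log₂(2/5) = -0.2203
  i=2: (1/6) × log₂((1/6)/(1/6)) = (1/6) × log₂(1) = 0.0000
D(P||Q) = 0.4520 - 0.2203 + 0.0000
  = 0.2317 bits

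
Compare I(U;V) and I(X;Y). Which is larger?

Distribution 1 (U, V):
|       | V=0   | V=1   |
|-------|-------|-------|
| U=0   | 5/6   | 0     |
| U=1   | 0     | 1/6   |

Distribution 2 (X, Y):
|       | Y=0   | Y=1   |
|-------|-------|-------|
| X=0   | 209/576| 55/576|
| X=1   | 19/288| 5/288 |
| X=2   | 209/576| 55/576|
Distribution 1 (U, V):
Marginal P(U) (row sums):
  P(U=0) = 5/6 + 0 = 5/6
  P(U=1) = 0 + 1/6 = 1/6
Marginal P(V) (column sums):
  P(V=0) = 5/6 + 0 = 5/6
  P(V=1) = 0 + 1/6 = 1/6

H(U) = -[(5/6)·log₂(5/6) + (1/6)·log₂(1/6)]
  = 0.2192 + 0.4308
  = 0.6500 bits
H(V) = -[(5/6)·log₂(5/6) + (1/6)·log₂(1/6)]
  = 0.2192 + 0.4308
  = 0.6500 bits
H(U,V) = -[(5/6)·log₂(5/6) + (1/6)·log₂(1/6)]
  = 0.2192 + 0.4308
  = 0.6500 bits

I(U;V) = H(U) + H(V) - H(U,V)
  = 0.6500 + 0.6500 - 0.6500
  = 0.6500 bits

Distribution 2 (X, Y):
Marginal P(X) (row sums):
  P(X=0) = 209/576 + 55/576 = 11/24
  P(X=1) = 19/288 + 5/288 = 1/12
  P(X=2) = 209/576 + 55/576 = 11/24
Marginal P(Y) (column sums):
  P(Y=0) = 209/576 + 19/288 + 209/576 = 19/24
  P(Y=1) = 55/576 + 5/288 + 55/576 = 5/24

H(X) = -[(11/24)·log₂(11/24) + (1/12)·log₂(1/12) + (11/24)·log₂(11/24)]
  = 0.5159 + 0.2987 + 0.5159
  = 1.3305 bits
H(Y) = -[(19/24)·log₂(19/24) + (5/24)·log₂(5/24)]
  = 0.2668 + 0.4715
  = 0.7383 bits
H(X,Y) = -[(209/576)·log₂(209/576) + (55/576)·log₂(55/576) + (19/288)·log₂(19/288) + (5/288)·log₂(5/288) + (209/576)·log₂(209/576) + (55/576)·log₂(55/576)]
  = 0.5307 + 0.3236 + 0.2587 + 0.1015 + 0.5307 + 0.3236
  = 2.0688 bits

I(X;Y) = H(X) + H(Y) - H(X,Y)
  = 1.3305 + 0.7383 - 2.0688
  = 0.0000 bits

I(U;V) = 0.6500 bits > I(X;Y) = 0.0000 bits, so (U, V) has the higher mutual information (stronger dependence).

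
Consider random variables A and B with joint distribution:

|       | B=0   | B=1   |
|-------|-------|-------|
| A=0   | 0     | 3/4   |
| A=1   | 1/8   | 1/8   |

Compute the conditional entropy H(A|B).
Marginal P(B) (column sums):
  P(B=0) = 0 + 1/8 = 1/8
  P(B=1) = 3/4 + 1/8 = 7/8

H(A|B) = -Σ P(A,B)·log₂ P(A|B), where P(A|B) = P(A,B) / P(B)
  (cells with P(A,B) = 0 contribute 0)
  (A=0,B=1): P(A|B) = (3/4)/(7/8) = 6/7;  -(3/4)·log₂(6/7) = 0.1668
  (A=1,B=0): P(A|B) = (1/8)/(1/8) = 1;  -(1/8)·log₂(1) = 0.0000
  (A=1,B=1): P(A|B) = (1/8)/(7/8) = 1/7;  -(1/8)·log₂(1/7) = 0.3509
H(A|B) = 0.1668 + 0.0000 + 0.3509
  = 0.5177 bits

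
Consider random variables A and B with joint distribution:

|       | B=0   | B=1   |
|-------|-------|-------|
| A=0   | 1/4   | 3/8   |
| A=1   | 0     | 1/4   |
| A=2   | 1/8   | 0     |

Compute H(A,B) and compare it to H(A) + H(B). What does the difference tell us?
Marginal P(A) (row sums):
  P(A=0) = 1/4 + 3/8 = 5/8
  P(A=1) = 0 + 1/4 = 1/4
  P(A=2) = 1/8 + 0 = 1/8
Marginal P(B) (column sums):
  P(B=0) = 1/4 + 0 + 1/8 = 3/8
  P(B=1) = 3/8 + 1/4 + 0 = 5/8

H(A,B) = -[(1/4)·log₂(1/4) + (3/8)·log₂(3/8) + (1/4)·log₂(1/4) + (1/8)·log₂(1/8)]
  = 0.5000 + 0.5306 + 0.5000 + 0.3750
  = 1.9056 bits
H(A) = -[(5/8)·log₂(5/8) + (1/4)·log₂(1/4) + (1/8)·log₂(1/8)]
  = 0.4238 + 0.5000 + 0.3750
  = 1.2988 bits
H(B) = -[(3/8)·log₂(3/8) + (5/8)·log₂(5/8)]
  = 0.5306 + 0.4238
  = 0.9544 bits

H(A) + H(B) = 1.2988 + 0.9544 = 2.2532 bits
Difference: H(A) + H(B) - H(A,B) = 2.2532 - 1.9056 = 0.3476 bits = I(A;B)

The difference is the mutual information; it is positive here, so A and B are dependent (knowing one reduces uncertainty about the other by 0.3476 bits).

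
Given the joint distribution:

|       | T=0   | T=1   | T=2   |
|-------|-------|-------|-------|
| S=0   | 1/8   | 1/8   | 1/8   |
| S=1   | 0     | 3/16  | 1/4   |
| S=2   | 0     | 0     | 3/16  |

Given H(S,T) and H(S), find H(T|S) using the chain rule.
From the chain rule: H(S,T) = H(S) + H(T|S)
Therefore: H(T|S) = H(S,T) - H(S)

H(S,T) = -[(1/8)·log₂(1/8) + (1/8)·log₂(1/8) + (1/8)·log₂(1/8) + (3/16)·log₂(3/16) + (1/4)·log₂(1/4) + (3/16)·log₂(3/16)]
  = 0.3750 + 0.3750 + 0.3750 + 0.4528 + 0.5000 + 0.4528
  = 2.5306 bits
Marginal P(S) (row sums):
  P(S=0) = 1/8 + 1/8 + 1/8 = 3/8
  P(S=1) = 0 + 3/16 + 1/4 = 7/16
  P(S=2) = 0 + 0 + 3/16 = 3/16
H(S) = -[(3/8)·log₂(3/8) + (7/16)·log₂(7/16) + (3/16)·log₂(3/16)]
  = 0.5306 + 0.5218 + 0.4528
  = 1.5052 bits

H(T|S) = 2.5306 - 1.5052 = 1.0254 bits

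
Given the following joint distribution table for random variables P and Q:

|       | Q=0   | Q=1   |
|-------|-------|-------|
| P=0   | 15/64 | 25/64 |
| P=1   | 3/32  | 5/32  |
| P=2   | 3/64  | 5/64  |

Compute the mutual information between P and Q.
Marginal P(P) (row sums):
  P(P=0) = 15/64 + 25/64 = 5/8
  P(P=1) = 3/32 + 5/32 = 1/4
  P(P=2) = 3/64 + 5/64 = 1/8
Marginal P(Q) (column sums):
  P(Q=0) = 15/64 + 3/32 + 3/64 = 3/8
  P(Q=1) = 25/64 + 5/32 + 5/64 = 5/8

H(P) = -[(5/8)·log₂(5/8) + (1/4)·log₂(1/4) + (1/8)·log₂(1/8)]
  = 0.4238 + 0.5000 + 0.3750
  = 1.2988 bits
H(Q) = -[(3/8)·log₂(3/8) + (5/8)·log₂(5/8)]
  = 0.5306 + 0.4238
  = 0.9544 bits
H(P,Q) = -[(15/64)·log₂(15/64) + (25/64)·log₂(25/64) + (3/32)·log₂(3/32) + (5/32)·log₂(5/32) + (3/64)·log₂(3/64) + (5/64)·log₂(5/64)]
  = 0.4906 + 0.5297 + 0.3202 + 0.4184 + 0.2070 + 0.2873
  = 2.2532 bits

I(P;Q) = H(P) + H(Q) - H(P,Q)
  = 1.2988 + 0.9544 - 2.2532
  = 0.0000 bits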